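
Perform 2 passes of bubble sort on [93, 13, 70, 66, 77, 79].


Initial: [93, 13, 70, 66, 77, 79]
Pass 1: [13, 70, 66, 77, 79, 93] (5 swaps)
Pass 2: [13, 66, 70, 77, 79, 93] (1 swaps)

After 2 passes: [13, 66, 70, 77, 79, 93]


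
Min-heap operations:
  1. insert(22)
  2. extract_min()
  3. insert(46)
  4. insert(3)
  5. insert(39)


insert(22) -> [22]
extract_min()->22, []
insert(46) -> [46]
insert(3) -> [3, 46]
insert(39) -> [3, 46, 39]

Final heap: [3, 46, 39]


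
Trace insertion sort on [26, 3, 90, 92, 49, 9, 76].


Initial: [26, 3, 90, 92, 49, 9, 76]
Insert 3: [3, 26, 90, 92, 49, 9, 76]
Insert 90: [3, 26, 90, 92, 49, 9, 76]
Insert 92: [3, 26, 90, 92, 49, 9, 76]
Insert 49: [3, 26, 49, 90, 92, 9, 76]
Insert 9: [3, 9, 26, 49, 90, 92, 76]
Insert 76: [3, 9, 26, 49, 76, 90, 92]

Sorted: [3, 9, 26, 49, 76, 90, 92]


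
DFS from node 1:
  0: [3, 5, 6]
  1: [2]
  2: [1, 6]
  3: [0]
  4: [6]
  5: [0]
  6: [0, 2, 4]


Visit 1, push [2]
Visit 2, push [6]
Visit 6, push [4, 0]
Visit 0, push [5, 3]
Visit 3, push []
Visit 5, push []
Visit 4, push []

DFS order: [1, 2, 6, 0, 3, 5, 4]


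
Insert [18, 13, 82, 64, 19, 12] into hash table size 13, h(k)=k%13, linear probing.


Insert 18: h=5 -> slot 5
Insert 13: h=0 -> slot 0
Insert 82: h=4 -> slot 4
Insert 64: h=12 -> slot 12
Insert 19: h=6 -> slot 6
Insert 12: h=12, 2 probes -> slot 1

Table: [13, 12, None, None, 82, 18, 19, None, None, None, None, None, 64]


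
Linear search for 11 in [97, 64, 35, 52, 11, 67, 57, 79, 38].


i=0: 97!=11
i=1: 64!=11
i=2: 35!=11
i=3: 52!=11
i=4: 11==11 found!

Found at 4, 5 comps


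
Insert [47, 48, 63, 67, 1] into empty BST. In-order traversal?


Insert 47: root
Insert 48: R from 47
Insert 63: R from 47 -> R from 48
Insert 67: R from 47 -> R from 48 -> R from 63
Insert 1: L from 47

In-order: [1, 47, 48, 63, 67]


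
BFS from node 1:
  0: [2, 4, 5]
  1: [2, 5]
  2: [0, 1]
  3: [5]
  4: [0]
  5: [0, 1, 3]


Visit 1, enqueue [2, 5]
Visit 2, enqueue [0]
Visit 5, enqueue [3]
Visit 0, enqueue [4]
Visit 3, enqueue []
Visit 4, enqueue []

BFS order: [1, 2, 5, 0, 3, 4]


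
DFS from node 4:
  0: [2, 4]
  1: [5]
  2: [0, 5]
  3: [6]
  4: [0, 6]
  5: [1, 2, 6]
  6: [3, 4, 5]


Visit 4, push [6, 0]
Visit 0, push [2]
Visit 2, push [5]
Visit 5, push [6, 1]
Visit 1, push []
Visit 6, push [3]
Visit 3, push []

DFS order: [4, 0, 2, 5, 1, 6, 3]


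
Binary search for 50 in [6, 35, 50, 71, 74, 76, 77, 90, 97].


Step 1: lo=0, hi=8, mid=4, val=74
Step 2: lo=0, hi=3, mid=1, val=35
Step 3: lo=2, hi=3, mid=2, val=50

Found at index 2


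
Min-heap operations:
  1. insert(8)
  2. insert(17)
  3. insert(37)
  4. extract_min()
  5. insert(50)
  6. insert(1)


insert(8) -> [8]
insert(17) -> [8, 17]
insert(37) -> [8, 17, 37]
extract_min()->8, [17, 37]
insert(50) -> [17, 37, 50]
insert(1) -> [1, 17, 50, 37]

Final heap: [1, 17, 50, 37]


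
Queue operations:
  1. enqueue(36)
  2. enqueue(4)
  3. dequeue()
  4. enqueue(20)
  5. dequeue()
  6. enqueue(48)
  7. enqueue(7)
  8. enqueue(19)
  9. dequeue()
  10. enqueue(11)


enqueue(36) -> [36]
enqueue(4) -> [36, 4]
dequeue()->36, [4]
enqueue(20) -> [4, 20]
dequeue()->4, [20]
enqueue(48) -> [20, 48]
enqueue(7) -> [20, 48, 7]
enqueue(19) -> [20, 48, 7, 19]
dequeue()->20, [48, 7, 19]
enqueue(11) -> [48, 7, 19, 11]

Final queue: [48, 7, 19, 11]


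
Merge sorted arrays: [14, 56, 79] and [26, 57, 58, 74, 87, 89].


Take 14 from A
Take 26 from B
Take 56 from A
Take 57 from B
Take 58 from B
Take 74 from B
Take 79 from A

Merged: [14, 26, 56, 57, 58, 74, 79, 87, 89]


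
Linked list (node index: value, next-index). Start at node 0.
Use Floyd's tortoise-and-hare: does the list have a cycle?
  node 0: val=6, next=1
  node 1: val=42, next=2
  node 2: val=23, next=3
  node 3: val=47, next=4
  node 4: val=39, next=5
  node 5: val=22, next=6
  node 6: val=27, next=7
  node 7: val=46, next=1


Floyd's tortoise (slow, +1) and hare (fast, +2):
  init: slow=0, fast=0
  step 1: slow=1, fast=2
  step 2: slow=2, fast=4
  step 3: slow=3, fast=6
  step 4: slow=4, fast=1
  step 5: slow=5, fast=3
  step 6: slow=6, fast=5
  step 7: slow=7, fast=7
  slow == fast at node 7: cycle detected

Cycle: yes


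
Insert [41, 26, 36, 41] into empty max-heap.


Insert 41: [41]
Insert 26: [41, 26]
Insert 36: [41, 26, 36]
Insert 41: [41, 41, 36, 26]

Final heap: [41, 41, 36, 26]


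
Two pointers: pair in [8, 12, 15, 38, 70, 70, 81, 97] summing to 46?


lo=0(8)+hi=7(97)=105
lo=0(8)+hi=6(81)=89
lo=0(8)+hi=5(70)=78
lo=0(8)+hi=4(70)=78
lo=0(8)+hi=3(38)=46

Yes: 8+38=46


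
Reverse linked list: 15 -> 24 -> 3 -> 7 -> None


Step 1: curr=15, set curr.next=prev(None) | reversed so far: 15
Step 2: curr=24, set curr.next=prev(15) | reversed so far: 24 -> 15
Step 3: curr=3, set curr.next=prev(24) | reversed so far: 3 -> 24 -> 15
Step 4: curr=7, set curr.next=prev(3) | reversed so far: 7 -> 3 -> 24 -> 15

7 -> 3 -> 24 -> 15 -> None


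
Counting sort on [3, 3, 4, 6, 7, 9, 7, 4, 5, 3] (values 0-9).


Input: [3, 3, 4, 6, 7, 9, 7, 4, 5, 3]
Counts: [0, 0, 0, 3, 2, 1, 1, 2, 0, 1]

Sorted: [3, 3, 3, 4, 4, 5, 6, 7, 7, 9]


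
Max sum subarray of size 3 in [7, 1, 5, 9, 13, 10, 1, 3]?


[0:3]: 13
[1:4]: 15
[2:5]: 27
[3:6]: 32
[4:7]: 24
[5:8]: 14

Max: 32 at [3:6]


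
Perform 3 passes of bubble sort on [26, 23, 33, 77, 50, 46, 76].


Initial: [26, 23, 33, 77, 50, 46, 76]
Pass 1: [23, 26, 33, 50, 46, 76, 77] (4 swaps)
Pass 2: [23, 26, 33, 46, 50, 76, 77] (1 swaps)
Pass 3: [23, 26, 33, 46, 50, 76, 77] (0 swaps)

After 3 passes: [23, 26, 33, 46, 50, 76, 77]


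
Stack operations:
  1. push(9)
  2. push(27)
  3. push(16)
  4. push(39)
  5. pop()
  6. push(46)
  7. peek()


push(9) -> [9]
push(27) -> [9, 27]
push(16) -> [9, 27, 16]
push(39) -> [9, 27, 16, 39]
pop()->39, [9, 27, 16]
push(46) -> [9, 27, 16, 46]
peek()->46

Final stack: [9, 27, 16, 46]


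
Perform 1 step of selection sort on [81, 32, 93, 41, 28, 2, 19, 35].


Initial: [81, 32, 93, 41, 28, 2, 19, 35]
Step 1: min=2 at 5
  Swap: [2, 32, 93, 41, 28, 81, 19, 35]

After 1 step: [2, 32, 93, 41, 28, 81, 19, 35]


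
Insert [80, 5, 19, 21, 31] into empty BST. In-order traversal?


Insert 80: root
Insert 5: L from 80
Insert 19: L from 80 -> R from 5
Insert 21: L from 80 -> R from 5 -> R from 19
Insert 31: L from 80 -> R from 5 -> R from 19 -> R from 21

In-order: [5, 19, 21, 31, 80]


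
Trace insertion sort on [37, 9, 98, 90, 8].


Initial: [37, 9, 98, 90, 8]
Insert 9: [9, 37, 98, 90, 8]
Insert 98: [9, 37, 98, 90, 8]
Insert 90: [9, 37, 90, 98, 8]
Insert 8: [8, 9, 37, 90, 98]

Sorted: [8, 9, 37, 90, 98]


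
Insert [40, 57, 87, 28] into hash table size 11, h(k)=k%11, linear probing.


Insert 40: h=7 -> slot 7
Insert 57: h=2 -> slot 2
Insert 87: h=10 -> slot 10
Insert 28: h=6 -> slot 6

Table: [None, None, 57, None, None, None, 28, 40, None, None, 87]


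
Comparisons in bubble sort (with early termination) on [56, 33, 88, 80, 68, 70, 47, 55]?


Algorithm: bubble sort (with early termination)
Input: [56, 33, 88, 80, 68, 70, 47, 55]
Sorted: [33, 47, 55, 56, 68, 70, 80, 88]

27


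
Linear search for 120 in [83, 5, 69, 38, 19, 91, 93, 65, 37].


i=0: 83!=120
i=1: 5!=120
i=2: 69!=120
i=3: 38!=120
i=4: 19!=120
i=5: 91!=120
i=6: 93!=120
i=7: 65!=120
i=8: 37!=120

Not found, 9 comps


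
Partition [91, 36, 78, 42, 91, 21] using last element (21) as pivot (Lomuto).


Pivot: 21
Place pivot at 0: [21, 36, 78, 42, 91, 91]

Partitioned: [21, 36, 78, 42, 91, 91]


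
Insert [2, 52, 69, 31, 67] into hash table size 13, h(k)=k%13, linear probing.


Insert 2: h=2 -> slot 2
Insert 52: h=0 -> slot 0
Insert 69: h=4 -> slot 4
Insert 31: h=5 -> slot 5
Insert 67: h=2, 1 probes -> slot 3

Table: [52, None, 2, 67, 69, 31, None, None, None, None, None, None, None]


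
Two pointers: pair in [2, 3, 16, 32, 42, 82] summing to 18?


lo=0(2)+hi=5(82)=84
lo=0(2)+hi=4(42)=44
lo=0(2)+hi=3(32)=34
lo=0(2)+hi=2(16)=18

Yes: 2+16=18


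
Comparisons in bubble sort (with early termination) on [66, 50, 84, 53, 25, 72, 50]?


Algorithm: bubble sort (with early termination)
Input: [66, 50, 84, 53, 25, 72, 50]
Sorted: [25, 50, 50, 53, 66, 72, 84]

20


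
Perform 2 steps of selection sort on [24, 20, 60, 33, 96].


Initial: [24, 20, 60, 33, 96]
Step 1: min=20 at 1
  Swap: [20, 24, 60, 33, 96]
Step 2: min=24 at 1
  Swap: [20, 24, 60, 33, 96]

After 2 steps: [20, 24, 60, 33, 96]


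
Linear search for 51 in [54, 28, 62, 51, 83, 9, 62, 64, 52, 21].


i=0: 54!=51
i=1: 28!=51
i=2: 62!=51
i=3: 51==51 found!

Found at 3, 4 comps


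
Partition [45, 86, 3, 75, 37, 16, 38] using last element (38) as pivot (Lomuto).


Pivot: 38
  3 <= 38: swap -> [3, 86, 45, 75, 37, 16, 38]
  37 <= 38: swap -> [3, 37, 45, 75, 86, 16, 38]
  16 <= 38: swap -> [3, 37, 16, 75, 86, 45, 38]
Place pivot at 3: [3, 37, 16, 38, 86, 45, 75]

Partitioned: [3, 37, 16, 38, 86, 45, 75]


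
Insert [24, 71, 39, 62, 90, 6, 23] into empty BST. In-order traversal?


Insert 24: root
Insert 71: R from 24
Insert 39: R from 24 -> L from 71
Insert 62: R from 24 -> L from 71 -> R from 39
Insert 90: R from 24 -> R from 71
Insert 6: L from 24
Insert 23: L from 24 -> R from 6

In-order: [6, 23, 24, 39, 62, 71, 90]


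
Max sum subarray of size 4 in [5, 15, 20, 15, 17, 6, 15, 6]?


[0:4]: 55
[1:5]: 67
[2:6]: 58
[3:7]: 53
[4:8]: 44

Max: 67 at [1:5]


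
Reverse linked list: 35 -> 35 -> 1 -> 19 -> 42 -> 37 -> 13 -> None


Step 1: curr=35, set curr.next=prev(None) | reversed so far: 35
Step 2: curr=35, set curr.next=prev(35) | reversed so far: 35 -> 35
Step 3: curr=1, set curr.next=prev(35) | reversed so far: 1 -> 35 -> 35
Step 4: curr=19, set curr.next=prev(1) | reversed so far: 19 -> 1 -> 35 -> 35
Step 5: curr=42, set curr.next=prev(19) | reversed so far: 42 -> 19 -> 1 -> 35 -> 35
Step 6: curr=37, set curr.next=prev(42) | reversed so far: 37 -> 42 -> 19 -> 1 -> 35 -> 35
Step 7: curr=13, set curr.next=prev(37) | reversed so far: 13 -> 37 -> 42 -> 19 -> 1 -> 35 -> 35

13 -> 37 -> 42 -> 19 -> 1 -> 35 -> 35 -> None


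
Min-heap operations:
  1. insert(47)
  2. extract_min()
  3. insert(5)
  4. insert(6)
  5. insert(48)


insert(47) -> [47]
extract_min()->47, []
insert(5) -> [5]
insert(6) -> [5, 6]
insert(48) -> [5, 6, 48]

Final heap: [5, 6, 48]


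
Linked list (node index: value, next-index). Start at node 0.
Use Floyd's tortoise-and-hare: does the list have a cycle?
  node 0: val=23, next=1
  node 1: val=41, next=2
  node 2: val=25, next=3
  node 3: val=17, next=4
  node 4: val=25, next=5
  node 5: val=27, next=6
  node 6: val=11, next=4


Floyd's tortoise (slow, +1) and hare (fast, +2):
  init: slow=0, fast=0
  step 1: slow=1, fast=2
  step 2: slow=2, fast=4
  step 3: slow=3, fast=6
  step 4: slow=4, fast=5
  step 5: slow=5, fast=4
  step 6: slow=6, fast=6
  slow == fast at node 6: cycle detected

Cycle: yes


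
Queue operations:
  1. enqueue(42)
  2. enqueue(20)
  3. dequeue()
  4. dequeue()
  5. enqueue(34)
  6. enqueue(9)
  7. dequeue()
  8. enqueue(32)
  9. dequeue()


enqueue(42) -> [42]
enqueue(20) -> [42, 20]
dequeue()->42, [20]
dequeue()->20, []
enqueue(34) -> [34]
enqueue(9) -> [34, 9]
dequeue()->34, [9]
enqueue(32) -> [9, 32]
dequeue()->9, [32]

Final queue: [32]


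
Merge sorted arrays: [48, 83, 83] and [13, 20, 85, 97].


Take 13 from B
Take 20 from B
Take 48 from A
Take 83 from A
Take 83 from A

Merged: [13, 20, 48, 83, 83, 85, 97]


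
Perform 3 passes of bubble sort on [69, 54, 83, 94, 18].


Initial: [69, 54, 83, 94, 18]
Pass 1: [54, 69, 83, 18, 94] (2 swaps)
Pass 2: [54, 69, 18, 83, 94] (1 swaps)
Pass 3: [54, 18, 69, 83, 94] (1 swaps)

After 3 passes: [54, 18, 69, 83, 94]


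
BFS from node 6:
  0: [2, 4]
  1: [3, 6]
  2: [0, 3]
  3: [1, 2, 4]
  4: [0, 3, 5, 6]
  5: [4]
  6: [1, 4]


Visit 6, enqueue [1, 4]
Visit 1, enqueue [3]
Visit 4, enqueue [0, 5]
Visit 3, enqueue [2]
Visit 0, enqueue []
Visit 5, enqueue []
Visit 2, enqueue []

BFS order: [6, 1, 4, 3, 0, 5, 2]


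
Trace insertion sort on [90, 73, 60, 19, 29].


Initial: [90, 73, 60, 19, 29]
Insert 73: [73, 90, 60, 19, 29]
Insert 60: [60, 73, 90, 19, 29]
Insert 19: [19, 60, 73, 90, 29]
Insert 29: [19, 29, 60, 73, 90]

Sorted: [19, 29, 60, 73, 90]


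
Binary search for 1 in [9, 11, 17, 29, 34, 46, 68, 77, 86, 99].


Step 1: lo=0, hi=9, mid=4, val=34
Step 2: lo=0, hi=3, mid=1, val=11
Step 3: lo=0, hi=0, mid=0, val=9

Not found


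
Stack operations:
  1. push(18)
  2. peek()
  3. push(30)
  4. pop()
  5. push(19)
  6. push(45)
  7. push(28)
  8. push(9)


push(18) -> [18]
peek()->18
push(30) -> [18, 30]
pop()->30, [18]
push(19) -> [18, 19]
push(45) -> [18, 19, 45]
push(28) -> [18, 19, 45, 28]
push(9) -> [18, 19, 45, 28, 9]

Final stack: [18, 19, 45, 28, 9]


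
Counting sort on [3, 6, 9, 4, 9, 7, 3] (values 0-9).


Input: [3, 6, 9, 4, 9, 7, 3]
Counts: [0, 0, 0, 2, 1, 0, 1, 1, 0, 2]

Sorted: [3, 3, 4, 6, 7, 9, 9]


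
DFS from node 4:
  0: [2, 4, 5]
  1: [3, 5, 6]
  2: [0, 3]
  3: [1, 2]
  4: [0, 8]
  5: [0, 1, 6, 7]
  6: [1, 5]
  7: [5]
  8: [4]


Visit 4, push [8, 0]
Visit 0, push [5, 2]
Visit 2, push [3]
Visit 3, push [1]
Visit 1, push [6, 5]
Visit 5, push [7, 6]
Visit 6, push []
Visit 7, push []
Visit 8, push []

DFS order: [4, 0, 2, 3, 1, 5, 6, 7, 8]


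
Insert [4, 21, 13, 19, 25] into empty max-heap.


Insert 4: [4]
Insert 21: [21, 4]
Insert 13: [21, 4, 13]
Insert 19: [21, 19, 13, 4]
Insert 25: [25, 21, 13, 4, 19]

Final heap: [25, 21, 13, 4, 19]


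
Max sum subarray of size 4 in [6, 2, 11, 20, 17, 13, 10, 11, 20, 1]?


[0:4]: 39
[1:5]: 50
[2:6]: 61
[3:7]: 60
[4:8]: 51
[5:9]: 54
[6:10]: 42

Max: 61 at [2:6]


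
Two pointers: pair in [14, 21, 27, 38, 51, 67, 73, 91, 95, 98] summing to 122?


lo=0(14)+hi=9(98)=112
lo=1(21)+hi=9(98)=119
lo=2(27)+hi=9(98)=125
lo=2(27)+hi=8(95)=122

Yes: 27+95=122


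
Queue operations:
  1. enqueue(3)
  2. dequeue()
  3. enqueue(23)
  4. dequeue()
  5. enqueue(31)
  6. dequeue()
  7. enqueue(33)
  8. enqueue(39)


enqueue(3) -> [3]
dequeue()->3, []
enqueue(23) -> [23]
dequeue()->23, []
enqueue(31) -> [31]
dequeue()->31, []
enqueue(33) -> [33]
enqueue(39) -> [33, 39]

Final queue: [33, 39]


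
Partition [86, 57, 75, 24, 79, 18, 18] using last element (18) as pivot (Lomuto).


Pivot: 18
  18 <= 18: swap -> [18, 57, 75, 24, 79, 86, 18]
Place pivot at 1: [18, 18, 75, 24, 79, 86, 57]

Partitioned: [18, 18, 75, 24, 79, 86, 57]


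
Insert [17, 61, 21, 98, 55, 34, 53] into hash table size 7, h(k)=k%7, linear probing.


Insert 17: h=3 -> slot 3
Insert 61: h=5 -> slot 5
Insert 21: h=0 -> slot 0
Insert 98: h=0, 1 probes -> slot 1
Insert 55: h=6 -> slot 6
Insert 34: h=6, 3 probes -> slot 2
Insert 53: h=4 -> slot 4

Table: [21, 98, 34, 17, 53, 61, 55]


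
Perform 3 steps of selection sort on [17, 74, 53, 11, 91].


Initial: [17, 74, 53, 11, 91]
Step 1: min=11 at 3
  Swap: [11, 74, 53, 17, 91]
Step 2: min=17 at 3
  Swap: [11, 17, 53, 74, 91]
Step 3: min=53 at 2
  Swap: [11, 17, 53, 74, 91]

After 3 steps: [11, 17, 53, 74, 91]


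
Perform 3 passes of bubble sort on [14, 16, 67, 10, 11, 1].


Initial: [14, 16, 67, 10, 11, 1]
Pass 1: [14, 16, 10, 11, 1, 67] (3 swaps)
Pass 2: [14, 10, 11, 1, 16, 67] (3 swaps)
Pass 3: [10, 11, 1, 14, 16, 67] (3 swaps)

After 3 passes: [10, 11, 1, 14, 16, 67]


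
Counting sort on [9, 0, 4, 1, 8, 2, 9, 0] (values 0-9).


Input: [9, 0, 4, 1, 8, 2, 9, 0]
Counts: [2, 1, 1, 0, 1, 0, 0, 0, 1, 2]

Sorted: [0, 0, 1, 2, 4, 8, 9, 9]


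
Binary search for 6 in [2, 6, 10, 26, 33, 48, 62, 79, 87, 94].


Step 1: lo=0, hi=9, mid=4, val=33
Step 2: lo=0, hi=3, mid=1, val=6

Found at index 1


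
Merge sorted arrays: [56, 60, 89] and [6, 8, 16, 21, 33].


Take 6 from B
Take 8 from B
Take 16 from B
Take 21 from B
Take 33 from B

Merged: [6, 8, 16, 21, 33, 56, 60, 89]


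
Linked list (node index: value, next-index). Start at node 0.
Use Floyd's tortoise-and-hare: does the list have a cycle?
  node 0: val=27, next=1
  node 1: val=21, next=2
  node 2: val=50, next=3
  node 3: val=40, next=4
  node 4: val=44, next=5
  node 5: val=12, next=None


Floyd's tortoise (slow, +1) and hare (fast, +2):
  init: slow=0, fast=0
  step 1: slow=1, fast=2
  step 2: slow=2, fast=4
  step 3: fast 4->5->None, no cycle

Cycle: no


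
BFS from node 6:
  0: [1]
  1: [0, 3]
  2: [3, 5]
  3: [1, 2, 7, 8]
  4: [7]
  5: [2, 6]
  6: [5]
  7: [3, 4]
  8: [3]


Visit 6, enqueue [5]
Visit 5, enqueue [2]
Visit 2, enqueue [3]
Visit 3, enqueue [1, 7, 8]
Visit 1, enqueue [0]
Visit 7, enqueue [4]
Visit 8, enqueue []
Visit 0, enqueue []
Visit 4, enqueue []

BFS order: [6, 5, 2, 3, 1, 7, 8, 0, 4]


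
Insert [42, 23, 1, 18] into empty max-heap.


Insert 42: [42]
Insert 23: [42, 23]
Insert 1: [42, 23, 1]
Insert 18: [42, 23, 1, 18]

Final heap: [42, 23, 1, 18]


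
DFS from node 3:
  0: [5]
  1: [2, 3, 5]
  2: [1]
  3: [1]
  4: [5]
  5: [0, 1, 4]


Visit 3, push [1]
Visit 1, push [5, 2]
Visit 2, push []
Visit 5, push [4, 0]
Visit 0, push []
Visit 4, push []

DFS order: [3, 1, 2, 5, 0, 4]


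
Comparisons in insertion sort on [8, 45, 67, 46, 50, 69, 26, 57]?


Algorithm: insertion sort
Input: [8, 45, 67, 46, 50, 69, 26, 57]
Sorted: [8, 26, 45, 46, 50, 57, 67, 69]

16


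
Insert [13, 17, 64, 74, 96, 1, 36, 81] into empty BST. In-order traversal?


Insert 13: root
Insert 17: R from 13
Insert 64: R from 13 -> R from 17
Insert 74: R from 13 -> R from 17 -> R from 64
Insert 96: R from 13 -> R from 17 -> R from 64 -> R from 74
Insert 1: L from 13
Insert 36: R from 13 -> R from 17 -> L from 64
Insert 81: R from 13 -> R from 17 -> R from 64 -> R from 74 -> L from 96

In-order: [1, 13, 17, 36, 64, 74, 81, 96]


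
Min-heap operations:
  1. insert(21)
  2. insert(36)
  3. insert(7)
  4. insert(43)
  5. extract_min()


insert(21) -> [21]
insert(36) -> [21, 36]
insert(7) -> [7, 36, 21]
insert(43) -> [7, 36, 21, 43]
extract_min()->7, [21, 36, 43]

Final heap: [21, 36, 43]


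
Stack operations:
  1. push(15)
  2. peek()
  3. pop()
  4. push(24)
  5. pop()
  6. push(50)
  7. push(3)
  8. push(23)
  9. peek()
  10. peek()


push(15) -> [15]
peek()->15
pop()->15, []
push(24) -> [24]
pop()->24, []
push(50) -> [50]
push(3) -> [50, 3]
push(23) -> [50, 3, 23]
peek()->23
peek()->23

Final stack: [50, 3, 23]


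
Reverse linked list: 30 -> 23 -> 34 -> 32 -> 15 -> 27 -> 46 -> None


Step 1: curr=30, set curr.next=prev(None) | reversed so far: 30
Step 2: curr=23, set curr.next=prev(30) | reversed so far: 23 -> 30
Step 3: curr=34, set curr.next=prev(23) | reversed so far: 34 -> 23 -> 30
Step 4: curr=32, set curr.next=prev(34) | reversed so far: 32 -> 34 -> 23 -> 30
Step 5: curr=15, set curr.next=prev(32) | reversed so far: 15 -> 32 -> 34 -> 23 -> 30
Step 6: curr=27, set curr.next=prev(15) | reversed so far: 27 -> 15 -> 32 -> 34 -> 23 -> 30
Step 7: curr=46, set curr.next=prev(27) | reversed so far: 46 -> 27 -> 15 -> 32 -> 34 -> 23 -> 30

46 -> 27 -> 15 -> 32 -> 34 -> 23 -> 30 -> None


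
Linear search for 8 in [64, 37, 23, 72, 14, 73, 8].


i=0: 64!=8
i=1: 37!=8
i=2: 23!=8
i=3: 72!=8
i=4: 14!=8
i=5: 73!=8
i=6: 8==8 found!

Found at 6, 7 comps


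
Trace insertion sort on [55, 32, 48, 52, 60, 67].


Initial: [55, 32, 48, 52, 60, 67]
Insert 32: [32, 55, 48, 52, 60, 67]
Insert 48: [32, 48, 55, 52, 60, 67]
Insert 52: [32, 48, 52, 55, 60, 67]
Insert 60: [32, 48, 52, 55, 60, 67]
Insert 67: [32, 48, 52, 55, 60, 67]

Sorted: [32, 48, 52, 55, 60, 67]


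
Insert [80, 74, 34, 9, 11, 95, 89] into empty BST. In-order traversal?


Insert 80: root
Insert 74: L from 80
Insert 34: L from 80 -> L from 74
Insert 9: L from 80 -> L from 74 -> L from 34
Insert 11: L from 80 -> L from 74 -> L from 34 -> R from 9
Insert 95: R from 80
Insert 89: R from 80 -> L from 95

In-order: [9, 11, 34, 74, 80, 89, 95]


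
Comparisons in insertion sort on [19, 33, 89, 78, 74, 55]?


Algorithm: insertion sort
Input: [19, 33, 89, 78, 74, 55]
Sorted: [19, 33, 55, 74, 78, 89]

11


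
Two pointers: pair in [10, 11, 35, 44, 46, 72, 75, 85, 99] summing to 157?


lo=0(10)+hi=8(99)=109
lo=1(11)+hi=8(99)=110
lo=2(35)+hi=8(99)=134
lo=3(44)+hi=8(99)=143
lo=4(46)+hi=8(99)=145
lo=5(72)+hi=8(99)=171
lo=5(72)+hi=7(85)=157

Yes: 72+85=157


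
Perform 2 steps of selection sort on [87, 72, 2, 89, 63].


Initial: [87, 72, 2, 89, 63]
Step 1: min=2 at 2
  Swap: [2, 72, 87, 89, 63]
Step 2: min=63 at 4
  Swap: [2, 63, 87, 89, 72]

After 2 steps: [2, 63, 87, 89, 72]


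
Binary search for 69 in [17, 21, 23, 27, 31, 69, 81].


Step 1: lo=0, hi=6, mid=3, val=27
Step 2: lo=4, hi=6, mid=5, val=69

Found at index 5


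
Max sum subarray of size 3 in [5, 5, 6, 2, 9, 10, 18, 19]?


[0:3]: 16
[1:4]: 13
[2:5]: 17
[3:6]: 21
[4:7]: 37
[5:8]: 47

Max: 47 at [5:8]


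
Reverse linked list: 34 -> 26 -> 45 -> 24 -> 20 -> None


Step 1: curr=34, set curr.next=prev(None) | reversed so far: 34
Step 2: curr=26, set curr.next=prev(34) | reversed so far: 26 -> 34
Step 3: curr=45, set curr.next=prev(26) | reversed so far: 45 -> 26 -> 34
Step 4: curr=24, set curr.next=prev(45) | reversed so far: 24 -> 45 -> 26 -> 34
Step 5: curr=20, set curr.next=prev(24) | reversed so far: 20 -> 24 -> 45 -> 26 -> 34

20 -> 24 -> 45 -> 26 -> 34 -> None


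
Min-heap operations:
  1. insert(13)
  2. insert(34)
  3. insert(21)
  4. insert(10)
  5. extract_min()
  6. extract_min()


insert(13) -> [13]
insert(34) -> [13, 34]
insert(21) -> [13, 34, 21]
insert(10) -> [10, 13, 21, 34]
extract_min()->10, [13, 34, 21]
extract_min()->13, [21, 34]

Final heap: [21, 34]


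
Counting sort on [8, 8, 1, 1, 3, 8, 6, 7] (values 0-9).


Input: [8, 8, 1, 1, 3, 8, 6, 7]
Counts: [0, 2, 0, 1, 0, 0, 1, 1, 3, 0]

Sorted: [1, 1, 3, 6, 7, 8, 8, 8]


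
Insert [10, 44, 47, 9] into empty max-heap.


Insert 10: [10]
Insert 44: [44, 10]
Insert 47: [47, 10, 44]
Insert 9: [47, 10, 44, 9]

Final heap: [47, 10, 44, 9]


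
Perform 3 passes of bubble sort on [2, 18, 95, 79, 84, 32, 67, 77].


Initial: [2, 18, 95, 79, 84, 32, 67, 77]
Pass 1: [2, 18, 79, 84, 32, 67, 77, 95] (5 swaps)
Pass 2: [2, 18, 79, 32, 67, 77, 84, 95] (3 swaps)
Pass 3: [2, 18, 32, 67, 77, 79, 84, 95] (3 swaps)

After 3 passes: [2, 18, 32, 67, 77, 79, 84, 95]


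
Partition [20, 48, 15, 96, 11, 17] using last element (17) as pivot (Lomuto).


Pivot: 17
  15 <= 17: swap -> [15, 48, 20, 96, 11, 17]
  11 <= 17: swap -> [15, 11, 20, 96, 48, 17]
Place pivot at 2: [15, 11, 17, 96, 48, 20]

Partitioned: [15, 11, 17, 96, 48, 20]


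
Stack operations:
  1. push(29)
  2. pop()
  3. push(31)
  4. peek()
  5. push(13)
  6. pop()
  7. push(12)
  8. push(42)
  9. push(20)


push(29) -> [29]
pop()->29, []
push(31) -> [31]
peek()->31
push(13) -> [31, 13]
pop()->13, [31]
push(12) -> [31, 12]
push(42) -> [31, 12, 42]
push(20) -> [31, 12, 42, 20]

Final stack: [31, 12, 42, 20]


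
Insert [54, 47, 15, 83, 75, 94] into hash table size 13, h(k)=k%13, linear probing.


Insert 54: h=2 -> slot 2
Insert 47: h=8 -> slot 8
Insert 15: h=2, 1 probes -> slot 3
Insert 83: h=5 -> slot 5
Insert 75: h=10 -> slot 10
Insert 94: h=3, 1 probes -> slot 4

Table: [None, None, 54, 15, 94, 83, None, None, 47, None, 75, None, None]


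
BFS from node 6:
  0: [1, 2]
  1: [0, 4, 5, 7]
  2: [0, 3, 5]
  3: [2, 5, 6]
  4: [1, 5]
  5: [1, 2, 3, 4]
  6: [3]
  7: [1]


Visit 6, enqueue [3]
Visit 3, enqueue [2, 5]
Visit 2, enqueue [0]
Visit 5, enqueue [1, 4]
Visit 0, enqueue []
Visit 1, enqueue [7]
Visit 4, enqueue []
Visit 7, enqueue []

BFS order: [6, 3, 2, 5, 0, 1, 4, 7]


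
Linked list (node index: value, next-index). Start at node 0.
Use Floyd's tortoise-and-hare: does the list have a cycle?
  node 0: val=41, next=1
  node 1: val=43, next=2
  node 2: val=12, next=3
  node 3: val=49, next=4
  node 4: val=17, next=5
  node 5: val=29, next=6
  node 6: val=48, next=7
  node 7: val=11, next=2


Floyd's tortoise (slow, +1) and hare (fast, +2):
  init: slow=0, fast=0
  step 1: slow=1, fast=2
  step 2: slow=2, fast=4
  step 3: slow=3, fast=6
  step 4: slow=4, fast=2
  step 5: slow=5, fast=4
  step 6: slow=6, fast=6
  slow == fast at node 6: cycle detected

Cycle: yes


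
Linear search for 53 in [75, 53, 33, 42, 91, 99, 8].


i=0: 75!=53
i=1: 53==53 found!

Found at 1, 2 comps


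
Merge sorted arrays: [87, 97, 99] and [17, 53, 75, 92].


Take 17 from B
Take 53 from B
Take 75 from B
Take 87 from A
Take 92 from B

Merged: [17, 53, 75, 87, 92, 97, 99]


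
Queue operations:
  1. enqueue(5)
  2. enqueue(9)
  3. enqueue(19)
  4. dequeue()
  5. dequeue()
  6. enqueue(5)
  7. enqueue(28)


enqueue(5) -> [5]
enqueue(9) -> [5, 9]
enqueue(19) -> [5, 9, 19]
dequeue()->5, [9, 19]
dequeue()->9, [19]
enqueue(5) -> [19, 5]
enqueue(28) -> [19, 5, 28]

Final queue: [19, 5, 28]


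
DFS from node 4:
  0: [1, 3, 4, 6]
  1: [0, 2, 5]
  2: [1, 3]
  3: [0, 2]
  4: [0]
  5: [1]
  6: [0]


Visit 4, push [0]
Visit 0, push [6, 3, 1]
Visit 1, push [5, 2]
Visit 2, push [3]
Visit 3, push []
Visit 5, push []
Visit 6, push []

DFS order: [4, 0, 1, 2, 3, 5, 6]


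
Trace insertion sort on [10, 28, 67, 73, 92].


Initial: [10, 28, 67, 73, 92]
Insert 28: [10, 28, 67, 73, 92]
Insert 67: [10, 28, 67, 73, 92]
Insert 73: [10, 28, 67, 73, 92]
Insert 92: [10, 28, 67, 73, 92]

Sorted: [10, 28, 67, 73, 92]


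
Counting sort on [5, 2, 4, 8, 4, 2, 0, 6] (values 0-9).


Input: [5, 2, 4, 8, 4, 2, 0, 6]
Counts: [1, 0, 2, 0, 2, 1, 1, 0, 1, 0]

Sorted: [0, 2, 2, 4, 4, 5, 6, 8]


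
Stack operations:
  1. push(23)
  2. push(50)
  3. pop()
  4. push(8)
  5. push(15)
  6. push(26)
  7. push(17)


push(23) -> [23]
push(50) -> [23, 50]
pop()->50, [23]
push(8) -> [23, 8]
push(15) -> [23, 8, 15]
push(26) -> [23, 8, 15, 26]
push(17) -> [23, 8, 15, 26, 17]

Final stack: [23, 8, 15, 26, 17]


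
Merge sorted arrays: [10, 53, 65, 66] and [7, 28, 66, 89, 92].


Take 7 from B
Take 10 from A
Take 28 from B
Take 53 from A
Take 65 from A
Take 66 from A

Merged: [7, 10, 28, 53, 65, 66, 66, 89, 92]


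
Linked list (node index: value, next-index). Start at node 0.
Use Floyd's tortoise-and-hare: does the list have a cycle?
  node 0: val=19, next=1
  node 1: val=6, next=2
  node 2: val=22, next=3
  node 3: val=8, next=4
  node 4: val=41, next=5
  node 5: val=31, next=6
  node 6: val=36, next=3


Floyd's tortoise (slow, +1) and hare (fast, +2):
  init: slow=0, fast=0
  step 1: slow=1, fast=2
  step 2: slow=2, fast=4
  step 3: slow=3, fast=6
  step 4: slow=4, fast=4
  slow == fast at node 4: cycle detected

Cycle: yes


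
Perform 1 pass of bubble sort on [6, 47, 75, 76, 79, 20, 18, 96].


Initial: [6, 47, 75, 76, 79, 20, 18, 96]
Pass 1: [6, 47, 75, 76, 20, 18, 79, 96] (2 swaps)

After 1 pass: [6, 47, 75, 76, 20, 18, 79, 96]


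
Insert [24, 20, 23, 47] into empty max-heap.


Insert 24: [24]
Insert 20: [24, 20]
Insert 23: [24, 20, 23]
Insert 47: [47, 24, 23, 20]

Final heap: [47, 24, 23, 20]


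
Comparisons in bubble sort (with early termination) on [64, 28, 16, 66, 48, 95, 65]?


Algorithm: bubble sort (with early termination)
Input: [64, 28, 16, 66, 48, 95, 65]
Sorted: [16, 28, 48, 64, 65, 66, 95]

15


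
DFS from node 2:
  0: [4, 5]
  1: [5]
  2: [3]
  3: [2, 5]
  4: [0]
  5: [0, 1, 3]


Visit 2, push [3]
Visit 3, push [5]
Visit 5, push [1, 0]
Visit 0, push [4]
Visit 4, push []
Visit 1, push []

DFS order: [2, 3, 5, 0, 4, 1]


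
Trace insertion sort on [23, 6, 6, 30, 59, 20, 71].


Initial: [23, 6, 6, 30, 59, 20, 71]
Insert 6: [6, 23, 6, 30, 59, 20, 71]
Insert 6: [6, 6, 23, 30, 59, 20, 71]
Insert 30: [6, 6, 23, 30, 59, 20, 71]
Insert 59: [6, 6, 23, 30, 59, 20, 71]
Insert 20: [6, 6, 20, 23, 30, 59, 71]
Insert 71: [6, 6, 20, 23, 30, 59, 71]

Sorted: [6, 6, 20, 23, 30, 59, 71]


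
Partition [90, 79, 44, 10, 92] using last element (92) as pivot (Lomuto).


Pivot: 92
  90 <= 92: advance i (no swap)
  79 <= 92: advance i (no swap)
  44 <= 92: advance i (no swap)
  10 <= 92: advance i (no swap)
Place pivot at 4: [90, 79, 44, 10, 92]

Partitioned: [90, 79, 44, 10, 92]


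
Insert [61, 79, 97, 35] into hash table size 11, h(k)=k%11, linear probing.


Insert 61: h=6 -> slot 6
Insert 79: h=2 -> slot 2
Insert 97: h=9 -> slot 9
Insert 35: h=2, 1 probes -> slot 3

Table: [None, None, 79, 35, None, None, 61, None, None, 97, None]


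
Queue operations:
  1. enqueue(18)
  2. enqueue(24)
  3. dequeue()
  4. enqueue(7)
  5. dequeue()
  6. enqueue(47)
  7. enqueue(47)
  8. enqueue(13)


enqueue(18) -> [18]
enqueue(24) -> [18, 24]
dequeue()->18, [24]
enqueue(7) -> [24, 7]
dequeue()->24, [7]
enqueue(47) -> [7, 47]
enqueue(47) -> [7, 47, 47]
enqueue(13) -> [7, 47, 47, 13]

Final queue: [7, 47, 47, 13]


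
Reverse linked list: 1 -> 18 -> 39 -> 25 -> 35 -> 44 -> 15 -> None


Step 1: curr=1, set curr.next=prev(None) | reversed so far: 1
Step 2: curr=18, set curr.next=prev(1) | reversed so far: 18 -> 1
Step 3: curr=39, set curr.next=prev(18) | reversed so far: 39 -> 18 -> 1
Step 4: curr=25, set curr.next=prev(39) | reversed so far: 25 -> 39 -> 18 -> 1
Step 5: curr=35, set curr.next=prev(25) | reversed so far: 35 -> 25 -> 39 -> 18 -> 1
Step 6: curr=44, set curr.next=prev(35) | reversed so far: 44 -> 35 -> 25 -> 39 -> 18 -> 1
Step 7: curr=15, set curr.next=prev(44) | reversed so far: 15 -> 44 -> 35 -> 25 -> 39 -> 18 -> 1

15 -> 44 -> 35 -> 25 -> 39 -> 18 -> 1 -> None


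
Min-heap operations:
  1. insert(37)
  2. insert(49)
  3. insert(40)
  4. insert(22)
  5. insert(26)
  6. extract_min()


insert(37) -> [37]
insert(49) -> [37, 49]
insert(40) -> [37, 49, 40]
insert(22) -> [22, 37, 40, 49]
insert(26) -> [22, 26, 40, 49, 37]
extract_min()->22, [26, 37, 40, 49]

Final heap: [26, 37, 40, 49]


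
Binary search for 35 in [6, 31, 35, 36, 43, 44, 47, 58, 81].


Step 1: lo=0, hi=8, mid=4, val=43
Step 2: lo=0, hi=3, mid=1, val=31
Step 3: lo=2, hi=3, mid=2, val=35

Found at index 2


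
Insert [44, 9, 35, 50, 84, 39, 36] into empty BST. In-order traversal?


Insert 44: root
Insert 9: L from 44
Insert 35: L from 44 -> R from 9
Insert 50: R from 44
Insert 84: R from 44 -> R from 50
Insert 39: L from 44 -> R from 9 -> R from 35
Insert 36: L from 44 -> R from 9 -> R from 35 -> L from 39

In-order: [9, 35, 36, 39, 44, 50, 84]


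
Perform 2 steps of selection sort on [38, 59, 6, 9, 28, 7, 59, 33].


Initial: [38, 59, 6, 9, 28, 7, 59, 33]
Step 1: min=6 at 2
  Swap: [6, 59, 38, 9, 28, 7, 59, 33]
Step 2: min=7 at 5
  Swap: [6, 7, 38, 9, 28, 59, 59, 33]

After 2 steps: [6, 7, 38, 9, 28, 59, 59, 33]


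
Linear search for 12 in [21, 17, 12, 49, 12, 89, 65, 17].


i=0: 21!=12
i=1: 17!=12
i=2: 12==12 found!

Found at 2, 3 comps


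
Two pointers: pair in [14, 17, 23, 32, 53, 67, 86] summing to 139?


lo=0(14)+hi=6(86)=100
lo=1(17)+hi=6(86)=103
lo=2(23)+hi=6(86)=109
lo=3(32)+hi=6(86)=118
lo=4(53)+hi=6(86)=139

Yes: 53+86=139


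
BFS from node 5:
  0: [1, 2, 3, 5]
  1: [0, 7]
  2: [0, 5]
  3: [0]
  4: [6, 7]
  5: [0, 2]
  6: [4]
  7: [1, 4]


Visit 5, enqueue [0, 2]
Visit 0, enqueue [1, 3]
Visit 2, enqueue []
Visit 1, enqueue [7]
Visit 3, enqueue []
Visit 7, enqueue [4]
Visit 4, enqueue [6]
Visit 6, enqueue []

BFS order: [5, 0, 2, 1, 3, 7, 4, 6]


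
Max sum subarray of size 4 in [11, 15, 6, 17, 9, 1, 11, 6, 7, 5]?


[0:4]: 49
[1:5]: 47
[2:6]: 33
[3:7]: 38
[4:8]: 27
[5:9]: 25
[6:10]: 29

Max: 49 at [0:4]


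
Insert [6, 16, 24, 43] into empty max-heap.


Insert 6: [6]
Insert 16: [16, 6]
Insert 24: [24, 6, 16]
Insert 43: [43, 24, 16, 6]

Final heap: [43, 24, 16, 6]


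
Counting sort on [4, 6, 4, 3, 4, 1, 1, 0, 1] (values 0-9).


Input: [4, 6, 4, 3, 4, 1, 1, 0, 1]
Counts: [1, 3, 0, 1, 3, 0, 1, 0, 0, 0]

Sorted: [0, 1, 1, 1, 3, 4, 4, 4, 6]


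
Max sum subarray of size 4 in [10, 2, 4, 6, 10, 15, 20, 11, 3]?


[0:4]: 22
[1:5]: 22
[2:6]: 35
[3:7]: 51
[4:8]: 56
[5:9]: 49

Max: 56 at [4:8]


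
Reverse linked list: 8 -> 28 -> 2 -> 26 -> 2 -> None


Step 1: curr=8, set curr.next=prev(None) | reversed so far: 8
Step 2: curr=28, set curr.next=prev(8) | reversed so far: 28 -> 8
Step 3: curr=2, set curr.next=prev(28) | reversed so far: 2 -> 28 -> 8
Step 4: curr=26, set curr.next=prev(2) | reversed so far: 26 -> 2 -> 28 -> 8
Step 5: curr=2, set curr.next=prev(26) | reversed so far: 2 -> 26 -> 2 -> 28 -> 8

2 -> 26 -> 2 -> 28 -> 8 -> None


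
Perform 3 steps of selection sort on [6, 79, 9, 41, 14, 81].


Initial: [6, 79, 9, 41, 14, 81]
Step 1: min=6 at 0
  Swap: [6, 79, 9, 41, 14, 81]
Step 2: min=9 at 2
  Swap: [6, 9, 79, 41, 14, 81]
Step 3: min=14 at 4
  Swap: [6, 9, 14, 41, 79, 81]

After 3 steps: [6, 9, 14, 41, 79, 81]


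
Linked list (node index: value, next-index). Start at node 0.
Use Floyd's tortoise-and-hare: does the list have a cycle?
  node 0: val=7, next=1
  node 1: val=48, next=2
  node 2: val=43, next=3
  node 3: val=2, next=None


Floyd's tortoise (slow, +1) and hare (fast, +2):
  init: slow=0, fast=0
  step 1: slow=1, fast=2
  step 2: fast 2->3->None, no cycle

Cycle: no


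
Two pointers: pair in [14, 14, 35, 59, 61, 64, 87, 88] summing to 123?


lo=0(14)+hi=7(88)=102
lo=1(14)+hi=7(88)=102
lo=2(35)+hi=7(88)=123

Yes: 35+88=123


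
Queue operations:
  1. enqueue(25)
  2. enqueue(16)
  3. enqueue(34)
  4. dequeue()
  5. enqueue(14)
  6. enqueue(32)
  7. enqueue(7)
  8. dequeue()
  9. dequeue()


enqueue(25) -> [25]
enqueue(16) -> [25, 16]
enqueue(34) -> [25, 16, 34]
dequeue()->25, [16, 34]
enqueue(14) -> [16, 34, 14]
enqueue(32) -> [16, 34, 14, 32]
enqueue(7) -> [16, 34, 14, 32, 7]
dequeue()->16, [34, 14, 32, 7]
dequeue()->34, [14, 32, 7]

Final queue: [14, 32, 7]


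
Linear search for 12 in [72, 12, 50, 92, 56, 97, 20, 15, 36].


i=0: 72!=12
i=1: 12==12 found!

Found at 1, 2 comps


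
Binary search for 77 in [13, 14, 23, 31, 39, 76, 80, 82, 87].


Step 1: lo=0, hi=8, mid=4, val=39
Step 2: lo=5, hi=8, mid=6, val=80
Step 3: lo=5, hi=5, mid=5, val=76

Not found


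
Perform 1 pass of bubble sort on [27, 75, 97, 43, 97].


Initial: [27, 75, 97, 43, 97]
Pass 1: [27, 75, 43, 97, 97] (1 swaps)

After 1 pass: [27, 75, 43, 97, 97]


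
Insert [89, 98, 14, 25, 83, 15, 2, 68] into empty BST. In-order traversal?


Insert 89: root
Insert 98: R from 89
Insert 14: L from 89
Insert 25: L from 89 -> R from 14
Insert 83: L from 89 -> R from 14 -> R from 25
Insert 15: L from 89 -> R from 14 -> L from 25
Insert 2: L from 89 -> L from 14
Insert 68: L from 89 -> R from 14 -> R from 25 -> L from 83

In-order: [2, 14, 15, 25, 68, 83, 89, 98]


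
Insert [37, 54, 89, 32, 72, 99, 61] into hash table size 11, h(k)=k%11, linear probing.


Insert 37: h=4 -> slot 4
Insert 54: h=10 -> slot 10
Insert 89: h=1 -> slot 1
Insert 32: h=10, 1 probes -> slot 0
Insert 72: h=6 -> slot 6
Insert 99: h=0, 2 probes -> slot 2
Insert 61: h=6, 1 probes -> slot 7

Table: [32, 89, 99, None, 37, None, 72, 61, None, None, 54]


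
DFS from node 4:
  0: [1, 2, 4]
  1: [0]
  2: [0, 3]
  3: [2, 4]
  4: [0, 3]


Visit 4, push [3, 0]
Visit 0, push [2, 1]
Visit 1, push []
Visit 2, push [3]
Visit 3, push []

DFS order: [4, 0, 1, 2, 3]


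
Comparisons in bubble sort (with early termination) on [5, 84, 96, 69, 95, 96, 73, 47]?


Algorithm: bubble sort (with early termination)
Input: [5, 84, 96, 69, 95, 96, 73, 47]
Sorted: [5, 47, 69, 73, 84, 95, 96, 96]

28


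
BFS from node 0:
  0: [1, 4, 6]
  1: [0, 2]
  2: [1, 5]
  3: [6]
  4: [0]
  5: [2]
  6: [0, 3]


Visit 0, enqueue [1, 4, 6]
Visit 1, enqueue [2]
Visit 4, enqueue []
Visit 6, enqueue [3]
Visit 2, enqueue [5]
Visit 3, enqueue []
Visit 5, enqueue []

BFS order: [0, 1, 4, 6, 2, 3, 5]


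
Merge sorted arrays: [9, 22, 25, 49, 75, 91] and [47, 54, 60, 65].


Take 9 from A
Take 22 from A
Take 25 from A
Take 47 from B
Take 49 from A
Take 54 from B
Take 60 from B
Take 65 from B

Merged: [9, 22, 25, 47, 49, 54, 60, 65, 75, 91]


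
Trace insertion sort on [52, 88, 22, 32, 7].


Initial: [52, 88, 22, 32, 7]
Insert 88: [52, 88, 22, 32, 7]
Insert 22: [22, 52, 88, 32, 7]
Insert 32: [22, 32, 52, 88, 7]
Insert 7: [7, 22, 32, 52, 88]

Sorted: [7, 22, 32, 52, 88]


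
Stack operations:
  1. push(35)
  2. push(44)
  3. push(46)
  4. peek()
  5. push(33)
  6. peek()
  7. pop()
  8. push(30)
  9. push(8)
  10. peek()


push(35) -> [35]
push(44) -> [35, 44]
push(46) -> [35, 44, 46]
peek()->46
push(33) -> [35, 44, 46, 33]
peek()->33
pop()->33, [35, 44, 46]
push(30) -> [35, 44, 46, 30]
push(8) -> [35, 44, 46, 30, 8]
peek()->8

Final stack: [35, 44, 46, 30, 8]


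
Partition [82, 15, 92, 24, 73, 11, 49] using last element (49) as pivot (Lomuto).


Pivot: 49
  15 <= 49: swap -> [15, 82, 92, 24, 73, 11, 49]
  24 <= 49: swap -> [15, 24, 92, 82, 73, 11, 49]
  11 <= 49: swap -> [15, 24, 11, 82, 73, 92, 49]
Place pivot at 3: [15, 24, 11, 49, 73, 92, 82]

Partitioned: [15, 24, 11, 49, 73, 92, 82]


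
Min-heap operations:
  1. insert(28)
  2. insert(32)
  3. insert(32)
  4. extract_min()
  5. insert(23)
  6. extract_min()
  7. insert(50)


insert(28) -> [28]
insert(32) -> [28, 32]
insert(32) -> [28, 32, 32]
extract_min()->28, [32, 32]
insert(23) -> [23, 32, 32]
extract_min()->23, [32, 32]
insert(50) -> [32, 32, 50]

Final heap: [32, 32, 50]


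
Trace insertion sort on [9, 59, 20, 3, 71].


Initial: [9, 59, 20, 3, 71]
Insert 59: [9, 59, 20, 3, 71]
Insert 20: [9, 20, 59, 3, 71]
Insert 3: [3, 9, 20, 59, 71]
Insert 71: [3, 9, 20, 59, 71]

Sorted: [3, 9, 20, 59, 71]


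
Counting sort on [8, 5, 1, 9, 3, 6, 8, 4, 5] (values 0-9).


Input: [8, 5, 1, 9, 3, 6, 8, 4, 5]
Counts: [0, 1, 0, 1, 1, 2, 1, 0, 2, 1]

Sorted: [1, 3, 4, 5, 5, 6, 8, 8, 9]


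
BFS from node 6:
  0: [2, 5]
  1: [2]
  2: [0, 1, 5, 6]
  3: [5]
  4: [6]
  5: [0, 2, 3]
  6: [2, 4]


Visit 6, enqueue [2, 4]
Visit 2, enqueue [0, 1, 5]
Visit 4, enqueue []
Visit 0, enqueue []
Visit 1, enqueue []
Visit 5, enqueue [3]
Visit 3, enqueue []

BFS order: [6, 2, 4, 0, 1, 5, 3]


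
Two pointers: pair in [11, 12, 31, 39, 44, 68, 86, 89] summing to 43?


lo=0(11)+hi=7(89)=100
lo=0(11)+hi=6(86)=97
lo=0(11)+hi=5(68)=79
lo=0(11)+hi=4(44)=55
lo=0(11)+hi=3(39)=50
lo=0(11)+hi=2(31)=42
lo=1(12)+hi=2(31)=43

Yes: 12+31=43


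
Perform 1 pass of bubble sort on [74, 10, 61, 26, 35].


Initial: [74, 10, 61, 26, 35]
Pass 1: [10, 61, 26, 35, 74] (4 swaps)

After 1 pass: [10, 61, 26, 35, 74]


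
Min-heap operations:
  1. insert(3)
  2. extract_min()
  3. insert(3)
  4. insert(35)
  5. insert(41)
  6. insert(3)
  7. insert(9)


insert(3) -> [3]
extract_min()->3, []
insert(3) -> [3]
insert(35) -> [3, 35]
insert(41) -> [3, 35, 41]
insert(3) -> [3, 3, 41, 35]
insert(9) -> [3, 3, 41, 35, 9]

Final heap: [3, 3, 41, 35, 9]


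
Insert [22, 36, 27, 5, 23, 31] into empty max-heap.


Insert 22: [22]
Insert 36: [36, 22]
Insert 27: [36, 22, 27]
Insert 5: [36, 22, 27, 5]
Insert 23: [36, 23, 27, 5, 22]
Insert 31: [36, 23, 31, 5, 22, 27]

Final heap: [36, 23, 31, 5, 22, 27]


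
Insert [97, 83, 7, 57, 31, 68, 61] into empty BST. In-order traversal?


Insert 97: root
Insert 83: L from 97
Insert 7: L from 97 -> L from 83
Insert 57: L from 97 -> L from 83 -> R from 7
Insert 31: L from 97 -> L from 83 -> R from 7 -> L from 57
Insert 68: L from 97 -> L from 83 -> R from 7 -> R from 57
Insert 61: L from 97 -> L from 83 -> R from 7 -> R from 57 -> L from 68

In-order: [7, 31, 57, 61, 68, 83, 97]


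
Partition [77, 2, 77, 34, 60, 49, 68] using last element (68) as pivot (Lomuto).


Pivot: 68
  2 <= 68: swap -> [2, 77, 77, 34, 60, 49, 68]
  34 <= 68: swap -> [2, 34, 77, 77, 60, 49, 68]
  60 <= 68: swap -> [2, 34, 60, 77, 77, 49, 68]
  49 <= 68: swap -> [2, 34, 60, 49, 77, 77, 68]
Place pivot at 4: [2, 34, 60, 49, 68, 77, 77]

Partitioned: [2, 34, 60, 49, 68, 77, 77]


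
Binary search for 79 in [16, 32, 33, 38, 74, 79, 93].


Step 1: lo=0, hi=6, mid=3, val=38
Step 2: lo=4, hi=6, mid=5, val=79

Found at index 5
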